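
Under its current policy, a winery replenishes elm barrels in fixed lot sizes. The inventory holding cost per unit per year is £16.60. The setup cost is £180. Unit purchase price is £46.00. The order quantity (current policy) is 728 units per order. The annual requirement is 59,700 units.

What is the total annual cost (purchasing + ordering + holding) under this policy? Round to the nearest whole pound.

£2,767,003

Ordering: D/Q × S = 59,700/728 × £180 = £14,760.99
Holding:  Q/2 × H = 728/2 × £16.6 = £6,042.40
Purchase cost = D·C = 59,700 × 46 = £2,746,200.00
Total = £14,760.99 + £6,042.40 + £2,746,200.00 = £2,767,003.39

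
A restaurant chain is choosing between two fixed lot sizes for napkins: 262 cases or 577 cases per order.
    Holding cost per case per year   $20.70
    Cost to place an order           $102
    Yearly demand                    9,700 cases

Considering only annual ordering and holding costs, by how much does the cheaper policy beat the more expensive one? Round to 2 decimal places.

TC(Q) = (D/Q)S + (Q/2)H
TC(262) = (9,700/262)×102 + (262/2)×20.7 = $6,488.04
TC(577) = (9,700/577)×102 + (577/2)×20.7 = $7,686.68
Lots of 262 are cheaper by $1,198.65.

$1,198.65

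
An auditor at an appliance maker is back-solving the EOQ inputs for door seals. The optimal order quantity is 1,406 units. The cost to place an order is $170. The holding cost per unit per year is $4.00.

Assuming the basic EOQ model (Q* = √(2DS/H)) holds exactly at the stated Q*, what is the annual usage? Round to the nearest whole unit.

23,257 units per year

From Q* = √(2DS/H) ⇒ Q*² = 2DS/H.
D = Q²H / (2S) = 1,406² × 4 / (2 × 170) = 23,256.89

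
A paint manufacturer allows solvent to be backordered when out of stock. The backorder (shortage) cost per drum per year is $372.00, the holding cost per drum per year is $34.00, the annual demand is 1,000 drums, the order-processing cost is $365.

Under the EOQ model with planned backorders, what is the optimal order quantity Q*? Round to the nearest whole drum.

Basic EOQ = √(2·1,000·365/34) = 146.528
Backorder adjustment √((H+b)/b) = √((34+372)/372) = 1.0447
Q* = 146.528 × 1.0447 ≈ 153.08

153 drums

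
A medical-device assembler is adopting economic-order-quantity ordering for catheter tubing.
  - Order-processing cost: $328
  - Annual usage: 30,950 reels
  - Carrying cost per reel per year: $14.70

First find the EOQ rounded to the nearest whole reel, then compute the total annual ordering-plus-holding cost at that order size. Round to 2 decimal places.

$17,275.91

Q* = √(2·D·S / H) = √(2·30,950·328 / 14.7) = √1,381,170.1 ≈ 1,175.23 → Q = 1,175 reels
Orders/yr = 30,950/1,175 = 26.340; ordering cost = 26.340 × $328 = $8,639.66
Average inventory = 1,175/2 = 587.5; holding cost = 587.5 × $14.7 = $8,636.25
Total = $8,639.66 + $8,636.25 = $17,275.91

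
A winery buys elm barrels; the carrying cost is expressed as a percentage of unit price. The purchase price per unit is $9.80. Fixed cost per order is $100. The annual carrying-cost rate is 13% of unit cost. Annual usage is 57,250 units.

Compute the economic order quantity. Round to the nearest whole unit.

2,998 units

Carrying cost H = $9.8 × 13% = $1.2740/unit/yr
EOQ = √(2DS/H) = √(2 × 57,250 × 100 / 1.274)
    = √(8,987,441.13) ≈ 2,997.91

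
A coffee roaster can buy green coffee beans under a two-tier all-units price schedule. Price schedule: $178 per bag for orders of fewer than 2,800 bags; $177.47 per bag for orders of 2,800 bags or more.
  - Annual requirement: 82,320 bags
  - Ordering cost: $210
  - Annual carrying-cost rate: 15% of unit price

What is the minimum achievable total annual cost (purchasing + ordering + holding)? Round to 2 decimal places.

$14,652,773.10

H₁ = 15%×$178 = $26.7000;  H₂ = 15%×$177.47 = $26.6205
EOQ₁ = √(2×82,320×210/26.7000) = 1,137.95  (< 2,800, feasible at tier 1)
EOQ₂ = √(2×82,320×210/26.6205) = 1,139.64  (< 2,800 → use Q = 2,800 at tier-2 price)
TC(tier 1 (EOQ₁), Q≈1,137.9) = $14,683,343.16
TC(tier 2, Q≈2,800.0) = $14,652,773.10
Minimum at tier 2: $14,652,773.10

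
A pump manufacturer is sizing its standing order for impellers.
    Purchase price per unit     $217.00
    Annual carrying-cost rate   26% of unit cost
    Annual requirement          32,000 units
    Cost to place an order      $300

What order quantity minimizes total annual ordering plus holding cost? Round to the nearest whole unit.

583 units

Carrying cost H = $217 × 26% = $56.4200/unit/yr
Optimal lot size Q* = (2 × 32,000 × $300 / $56.42)^½ ≈ 583.36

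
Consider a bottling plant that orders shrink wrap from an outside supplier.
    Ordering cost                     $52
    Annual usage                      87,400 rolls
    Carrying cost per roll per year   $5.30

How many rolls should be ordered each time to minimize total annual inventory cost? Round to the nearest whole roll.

Q* = √(2·D·S / H) = √(2·87,400·52 / 5.3) = √1,715,018.9 ≈ 1,309.59

1,310 rolls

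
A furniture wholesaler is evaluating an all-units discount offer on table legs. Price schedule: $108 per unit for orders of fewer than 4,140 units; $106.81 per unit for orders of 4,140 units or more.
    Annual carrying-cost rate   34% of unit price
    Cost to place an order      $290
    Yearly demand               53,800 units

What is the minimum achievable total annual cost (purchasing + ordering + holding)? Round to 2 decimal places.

H₁ = 34%×$108 = $36.7200;  H₂ = 34%×$106.81 = $36.3154
EOQ₁ = √(2×53,800×290/36.7200) = 921.84  (< 4,140, feasible at tier 1)
EOQ₂ = √(2×53,800×290/36.3154) = 926.96  (< 4,140 → use Q = 4,140 at tier-2 price)
TC(tier 1 (EOQ₁), Q≈921.8) = $5,844,249.83
TC(tier 2, Q≈4,140.0) = $5,825,319.48
Minimum at tier 2: $5,825,319.48

$5,825,319.48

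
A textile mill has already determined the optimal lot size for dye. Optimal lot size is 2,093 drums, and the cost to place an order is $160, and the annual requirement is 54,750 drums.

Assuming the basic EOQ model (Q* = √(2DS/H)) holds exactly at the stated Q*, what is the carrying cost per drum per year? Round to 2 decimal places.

$4.00

EOQ relation: Q² = 2DS/H, so rearrange for the unknown.
H = 2DS / Q² = 2 × 54,750 × 160 / 2,093² = 3.9994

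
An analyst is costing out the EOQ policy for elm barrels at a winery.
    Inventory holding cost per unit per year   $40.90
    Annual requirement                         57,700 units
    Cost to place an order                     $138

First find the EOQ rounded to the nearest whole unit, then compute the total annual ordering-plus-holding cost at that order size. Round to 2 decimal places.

Q* = √(2·D·S / H) = √(2·57,700·138 / 40.9) = √389,369.2 ≈ 623.99 → Q = 624 units
Orders/yr = 57,700/624 = 92.468; ordering cost = 92.468 × $138 = $12,760.58
Average inventory = 624/2 = 312; holding cost = 312 × $40.9 = $12,760.80
Total = $12,760.58 + $12,760.80 = $25,521.38

$25,521.38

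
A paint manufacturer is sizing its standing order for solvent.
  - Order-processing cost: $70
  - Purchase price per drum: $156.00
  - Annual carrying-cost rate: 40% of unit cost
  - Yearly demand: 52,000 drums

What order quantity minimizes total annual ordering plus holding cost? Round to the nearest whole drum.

Carrying cost H = $156 × 40% = $62.4000/drum/yr
2DS/H = 2·52,000·70/62.4 = 116,666.67
EOQ = √116,666.67 ≈ 341.57

342 drums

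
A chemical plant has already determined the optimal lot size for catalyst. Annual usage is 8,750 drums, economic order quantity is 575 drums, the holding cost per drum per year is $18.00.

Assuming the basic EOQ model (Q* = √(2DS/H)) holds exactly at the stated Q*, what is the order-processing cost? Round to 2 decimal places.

$340.07

Since Q* = (2DS/H)^½, squaring gives Q*²·H = 2DS.
S = Q²H / (2D) = 575² × 18 / (2 × 8,750) = 340.0714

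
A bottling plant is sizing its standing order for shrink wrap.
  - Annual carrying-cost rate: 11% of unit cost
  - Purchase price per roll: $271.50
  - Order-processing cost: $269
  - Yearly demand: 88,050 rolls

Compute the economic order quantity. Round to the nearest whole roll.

H = i·C = 0.11 × $271.5 = $29.8650 per roll-year
Q* = √(2·D·S / H) = √(2·88,050·269 / 29.865) = √1,586,167.8 ≈ 1,259.43

1,259 rolls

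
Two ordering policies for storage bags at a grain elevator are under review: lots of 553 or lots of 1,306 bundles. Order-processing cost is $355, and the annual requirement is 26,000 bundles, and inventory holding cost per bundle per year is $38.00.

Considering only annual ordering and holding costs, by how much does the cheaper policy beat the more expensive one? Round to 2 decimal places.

TC(Q) = (D/Q)S + (Q/2)H
TC(553) = (26,000/553)×355 + (553/2)×38 = $27,197.78
TC(1,306) = (26,000/1,306)×355 + (1,306/2)×38 = $31,881.38
Lots of 553 are cheaper by $4,683.60.

$4,683.60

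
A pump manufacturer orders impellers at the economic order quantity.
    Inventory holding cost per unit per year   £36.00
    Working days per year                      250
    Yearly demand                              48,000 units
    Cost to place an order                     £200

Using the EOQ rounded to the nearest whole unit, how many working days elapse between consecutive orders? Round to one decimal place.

3.8 days

Optimal lot size Q* = (2 × 48,000 × £200 / £36)^½ ≈ 730.30 → Q = 730 units
Days between orders = 250 / (D/Q) = 250 / 65.753 ≈ 3.802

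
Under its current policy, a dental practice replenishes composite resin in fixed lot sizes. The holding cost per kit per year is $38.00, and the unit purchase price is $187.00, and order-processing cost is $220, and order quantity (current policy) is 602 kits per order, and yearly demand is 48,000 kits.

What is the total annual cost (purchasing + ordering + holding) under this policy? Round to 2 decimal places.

$9,004,979.53

Annual ordering cost = (D/Q)·S = (48,000/602) × 220 = $17,541.53
Annual holding cost  = (Q/2)·H = (602/2) × 38 = $11,438.00
Purchase cost = D·C = 48,000 × 187 = $8,976,000.00
Total = $17,541.53 + $11,438.00 + $8,976,000.00 = $9,004,979.53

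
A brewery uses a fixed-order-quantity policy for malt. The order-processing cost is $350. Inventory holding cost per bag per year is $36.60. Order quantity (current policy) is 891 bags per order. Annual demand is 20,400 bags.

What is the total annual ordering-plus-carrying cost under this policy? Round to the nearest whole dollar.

$24,319

Orders/yr = 20,400/891 = 22.896; ordering cost = 22.896 × $350 = $8,013.47
Average inventory = 891/2 = 445.5; holding cost = 445.5 × $36.6 = $16,305.30
Total = $8,013.47 + $16,305.30 = $24,318.77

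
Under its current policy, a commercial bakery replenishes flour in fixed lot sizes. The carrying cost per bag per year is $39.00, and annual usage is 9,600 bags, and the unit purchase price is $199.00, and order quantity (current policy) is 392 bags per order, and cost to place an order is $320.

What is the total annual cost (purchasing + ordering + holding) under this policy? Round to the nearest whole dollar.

Annual ordering cost = (D/Q)·S = (9,600/392) × 320 = $7,836.73
Annual holding cost  = (Q/2)·H = (392/2) × 39 = $7,644.00
Purchase cost = D·C = 9,600 × 199 = $1,910,400.00
Total = $7,836.73 + $7,644.00 + $1,910,400.00 = $1,925,880.73

$1,925,881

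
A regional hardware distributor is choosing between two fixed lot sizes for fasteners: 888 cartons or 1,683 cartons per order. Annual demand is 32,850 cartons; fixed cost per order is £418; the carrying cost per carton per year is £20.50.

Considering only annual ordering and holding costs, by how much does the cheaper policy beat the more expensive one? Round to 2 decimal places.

£844.40

TC(Q) = (D/Q)S + (Q/2)H
TC(888) = (32,850/888)×418 + (888/2)×20.5 = £24,565.18
TC(1,683) = (32,850/1,683)×418 + (1,683/2)×20.5 = £25,409.57
Lots of 888 are cheaper by £844.40.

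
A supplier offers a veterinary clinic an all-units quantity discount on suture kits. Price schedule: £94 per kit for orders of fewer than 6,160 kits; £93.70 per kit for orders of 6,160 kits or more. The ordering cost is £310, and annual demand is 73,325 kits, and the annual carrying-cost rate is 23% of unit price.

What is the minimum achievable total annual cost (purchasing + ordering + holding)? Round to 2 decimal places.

H₁ = 23%×£94 = £21.6200;  H₂ = 23%×£93.70 = £21.5510
EOQ₁ = √(2×73,325×310/21.6200) = 1,450.09  (< 6,160, feasible at tier 1)
EOQ₂ = √(2×73,325×310/21.5510) = 1,452.41  (< 6,160 → use Q = 6,160 at tier-2 price)
TC(tier 1 (EOQ₁), Q≈1,450.1) = £6,923,900.88
TC(tier 2, Q≈6,160.0) = £6,940,619.64
Minimum at tier 1 (EOQ₁): £6,923,900.88

£6,923,900.88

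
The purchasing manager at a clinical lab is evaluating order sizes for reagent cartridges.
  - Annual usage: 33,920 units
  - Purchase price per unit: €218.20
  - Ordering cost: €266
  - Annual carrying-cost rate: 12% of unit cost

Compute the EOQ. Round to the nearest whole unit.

830 units

Carrying cost H = €218.2 × 12% = €26.1840/unit/yr
2DS/H = 2·33,920·266/26.184 = 689,178.12
EOQ = √689,178.12 ≈ 830.17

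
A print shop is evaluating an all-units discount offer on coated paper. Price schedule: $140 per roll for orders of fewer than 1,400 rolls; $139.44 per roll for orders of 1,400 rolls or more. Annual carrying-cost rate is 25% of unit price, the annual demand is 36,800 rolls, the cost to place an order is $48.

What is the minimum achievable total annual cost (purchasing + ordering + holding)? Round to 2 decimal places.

H₁ = 25%×$140 = $35.0000;  H₂ = 25%×$139.44 = $34.8600
EOQ₁ = √(2×36,800×48/35.0000) = 317.71  (< 1,400, feasible at tier 1)
EOQ₂ = √(2×36,800×48/34.8600) = 318.34  (< 1,400 → use Q = 1,400 at tier-2 price)
TC(tier 1 (EOQ₁), Q≈317.7) = $5,163,119.71
TC(tier 2, Q≈1,400.0) = $5,157,055.71
Minimum at tier 2: $5,157,055.71

$5,157,055.71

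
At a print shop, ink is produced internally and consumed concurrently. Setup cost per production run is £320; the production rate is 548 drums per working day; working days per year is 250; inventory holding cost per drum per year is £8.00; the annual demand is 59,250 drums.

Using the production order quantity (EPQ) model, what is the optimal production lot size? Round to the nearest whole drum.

2,890 drums

Daily demand d = 59,250/250 = 237.000; p = 548; 1 − d/p = 0.56752
EPQ = √(2DS / (H(1 − d/p)))
    = √(2 × 59,250 × 320 / (8 × 0.56752)) ≈ 2,890.01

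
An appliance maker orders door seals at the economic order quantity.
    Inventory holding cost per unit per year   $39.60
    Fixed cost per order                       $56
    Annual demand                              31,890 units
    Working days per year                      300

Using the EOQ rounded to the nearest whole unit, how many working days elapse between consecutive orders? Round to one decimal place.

2DS/H = 2·31,890·56/39.6 = 90,193.94
EOQ = √90,193.94 ≈ 300.32 → Q = 300 units
Days between orders = 300 / (D/Q) = 300 / 106.300 ≈ 2.822

2.8 days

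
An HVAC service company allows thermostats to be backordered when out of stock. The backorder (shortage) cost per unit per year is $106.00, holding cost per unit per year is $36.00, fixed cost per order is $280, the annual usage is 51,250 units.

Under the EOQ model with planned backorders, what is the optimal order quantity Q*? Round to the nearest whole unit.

Q* = √(2DS/H) · √((H + b)/b)
   = √(2 × 51,250 × 280 / 36) · √((36 + 106) / 106)
   = 892.873 × 1.1574 ≈ 1,033.43

1,033 units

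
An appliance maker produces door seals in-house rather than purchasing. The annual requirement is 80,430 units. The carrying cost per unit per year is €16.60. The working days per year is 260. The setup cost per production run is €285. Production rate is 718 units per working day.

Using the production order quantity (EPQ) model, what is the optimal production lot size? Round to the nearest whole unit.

2,203 units

Daily demand d = 80,430/260 = 309.346; p = 718; 1 − d/p = 0.56916
EPQ = √(2DS / (H(1 − d/p)))
    = √(2 × 80,430 × 285 / (16.6 × 0.56916)) ≈ 2,202.81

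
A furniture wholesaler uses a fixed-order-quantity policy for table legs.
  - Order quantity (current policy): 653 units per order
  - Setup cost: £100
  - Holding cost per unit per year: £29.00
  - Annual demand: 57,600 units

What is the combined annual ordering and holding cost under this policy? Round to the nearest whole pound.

£18,289

Annual ordering cost = (D/Q)·S = (57,600/653) × 100 = £8,820.83
Annual holding cost  = (Q/2)·H = (653/2) × 29 = £9,468.50
Total = £8,820.83 + £9,468.50 = £18,289.33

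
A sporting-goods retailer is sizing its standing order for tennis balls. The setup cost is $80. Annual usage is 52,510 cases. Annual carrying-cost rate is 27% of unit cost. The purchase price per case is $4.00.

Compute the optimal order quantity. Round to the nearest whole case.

2,789 cases

H = i·C = 0.27 × $4 = $1.0800 per case-year
Q* = √(2·D·S / H) = √(2·52,510·80 / 1.08) = √7,779,259.3 ≈ 2,789.13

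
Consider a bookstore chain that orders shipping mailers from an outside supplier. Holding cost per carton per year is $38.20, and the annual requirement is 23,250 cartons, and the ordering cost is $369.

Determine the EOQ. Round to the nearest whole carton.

670 cartons

Optimal lot size Q* = (2 × 23,250 × $369 / $38.2)^½ ≈ 670.21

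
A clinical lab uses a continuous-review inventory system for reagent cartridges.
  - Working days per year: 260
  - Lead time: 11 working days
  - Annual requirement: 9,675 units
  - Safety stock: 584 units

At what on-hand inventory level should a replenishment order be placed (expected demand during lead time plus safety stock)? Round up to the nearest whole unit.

994 units

Daily demand d = 9,675 / 260 = 37.212 units/day
Demand during lead time = 37.212 × 11 = 409.33
Reorder point = 409.33 + 584 = 993.33 → round up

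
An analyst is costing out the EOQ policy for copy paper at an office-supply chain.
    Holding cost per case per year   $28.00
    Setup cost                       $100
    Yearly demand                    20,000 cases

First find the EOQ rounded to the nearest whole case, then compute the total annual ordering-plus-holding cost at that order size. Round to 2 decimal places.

$10,583.01

Q* = √(2·D·S / H) = √(2·20,000·100 / 28) = √142,857.1 ≈ 377.96 → Q = 378 cases
Annual ordering cost = (D/Q)·S = (20,000/378) × 100 = $5,291.01
Annual holding cost  = (Q/2)·H = (378/2) × 28 = $5,292.00
Total = $5,291.01 + $5,292.00 = $10,583.01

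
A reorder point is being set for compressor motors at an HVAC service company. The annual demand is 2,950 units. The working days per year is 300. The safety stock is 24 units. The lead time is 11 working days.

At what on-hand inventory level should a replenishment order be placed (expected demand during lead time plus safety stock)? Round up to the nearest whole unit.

Daily demand d = 2,950 / 300 = 9.833 units/day
Demand during lead time = 9.833 × 11 = 108.17
Reorder point = 108.17 + 24 = 132.17 → round up

133 units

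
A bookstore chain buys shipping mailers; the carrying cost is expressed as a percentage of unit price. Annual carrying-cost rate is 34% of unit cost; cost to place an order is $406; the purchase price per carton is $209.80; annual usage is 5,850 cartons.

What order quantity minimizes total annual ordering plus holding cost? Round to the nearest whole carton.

H = i·C = 0.34 × $209.8 = $71.3320 per carton-year
EOQ = √(2DS/H) = √(2 × 5,850 × 406 / 71.332)
    = √(66,592.83) ≈ 258.06

258 cartons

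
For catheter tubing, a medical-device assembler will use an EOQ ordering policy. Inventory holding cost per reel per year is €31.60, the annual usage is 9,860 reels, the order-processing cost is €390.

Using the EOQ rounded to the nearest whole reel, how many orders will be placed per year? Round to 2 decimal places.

Optimal lot size Q* = (2 × 9,860 × €390 / €31.6)^½ ≈ 493.34 → Q = 493
Orders per year = D/Q = 9,860 / 493 = 20.000

20.00 orders per year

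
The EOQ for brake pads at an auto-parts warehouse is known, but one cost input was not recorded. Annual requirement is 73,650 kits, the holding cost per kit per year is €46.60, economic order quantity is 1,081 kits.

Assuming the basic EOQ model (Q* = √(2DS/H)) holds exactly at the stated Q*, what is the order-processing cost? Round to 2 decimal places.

€369.69

EOQ relation: Q² = 2DS/H, so rearrange for the unknown.
S = Q²H / (2D) = 1,081² × 46.6 / (2 × 73,650) = 369.6873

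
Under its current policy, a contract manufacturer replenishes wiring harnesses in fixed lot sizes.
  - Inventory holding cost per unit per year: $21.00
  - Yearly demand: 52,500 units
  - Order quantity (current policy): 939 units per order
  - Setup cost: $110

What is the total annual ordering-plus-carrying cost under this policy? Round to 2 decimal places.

Orders/yr = 52,500/939 = 55.911; ordering cost = 55.911 × $110 = $6,150.16
Average inventory = 939/2 = 469.5; holding cost = 469.5 × $21 = $9,859.50
Total = $6,150.16 + $9,859.50 = $16,009.66

$16,009.66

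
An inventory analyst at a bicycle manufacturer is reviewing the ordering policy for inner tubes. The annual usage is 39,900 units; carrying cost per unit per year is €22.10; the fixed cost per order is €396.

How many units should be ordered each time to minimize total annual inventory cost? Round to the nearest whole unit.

1,196 units

2DS/H = 2·39,900·396/22.1 = 1,429,900.45
EOQ = √1,429,900.45 ≈ 1,195.78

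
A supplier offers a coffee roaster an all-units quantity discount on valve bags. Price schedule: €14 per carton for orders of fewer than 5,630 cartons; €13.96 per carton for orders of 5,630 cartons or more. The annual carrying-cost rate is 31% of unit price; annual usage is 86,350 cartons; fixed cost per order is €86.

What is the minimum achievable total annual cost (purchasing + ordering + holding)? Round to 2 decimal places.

€1,216,928.61

H₁ = 31%×€14 = €4.3400;  H₂ = 31%×€13.96 = €4.3276
EOQ₁ = √(2×86,350×86/4.3400) = 1,849.91  (< 5,630, feasible at tier 1)
EOQ₂ = √(2×86,350×86/4.3276) = 1,852.56  (< 5,630 → use Q = 5,630 at tier-2 price)
TC(tier 1 (EOQ₁), Q≈1,849.9) = €1,216,928.61
TC(tier 2, Q≈5,630.0) = €1,218,947.22
Minimum at tier 1 (EOQ₁): €1,216,928.61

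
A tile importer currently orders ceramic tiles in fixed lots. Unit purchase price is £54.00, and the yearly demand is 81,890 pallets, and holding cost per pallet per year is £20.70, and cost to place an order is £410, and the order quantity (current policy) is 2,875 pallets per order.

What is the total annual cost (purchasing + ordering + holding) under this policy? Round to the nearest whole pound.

Ordering: D/Q × S = 81,890/2,875 × £410 = £11,678.23
Holding:  Q/2 × H = 2,875/2 × £20.7 = £29,756.25
Purchase cost = D·C = 81,890 × 54 = £4,422,060.00
Total = £11,678.23 + £29,756.25 + £4,422,060.00 = £4,463,494.48

£4,463,494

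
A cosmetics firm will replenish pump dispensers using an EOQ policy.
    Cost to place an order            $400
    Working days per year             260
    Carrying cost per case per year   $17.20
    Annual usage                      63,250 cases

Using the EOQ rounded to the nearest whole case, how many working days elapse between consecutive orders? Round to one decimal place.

7.0 days

EOQ = √(2DS/H) = √(2 × 63,250 × 400 / 17.2)
    = √(2,941,860.47) ≈ 1,715.19 → Q = 1,715 cases
Days between orders = 260 / (D/Q) = 260 / 36.880 ≈ 7.050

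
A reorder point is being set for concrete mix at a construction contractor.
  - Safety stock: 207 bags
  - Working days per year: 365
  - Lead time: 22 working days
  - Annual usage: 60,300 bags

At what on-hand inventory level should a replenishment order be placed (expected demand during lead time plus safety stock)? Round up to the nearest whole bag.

3,842 bags

Daily demand d = 60,300 / 365 = 165.205 bags/day
Demand during lead time = 165.205 × 22 = 3,634.52
Reorder point = 3,634.52 + 207 = 3,841.52 → round up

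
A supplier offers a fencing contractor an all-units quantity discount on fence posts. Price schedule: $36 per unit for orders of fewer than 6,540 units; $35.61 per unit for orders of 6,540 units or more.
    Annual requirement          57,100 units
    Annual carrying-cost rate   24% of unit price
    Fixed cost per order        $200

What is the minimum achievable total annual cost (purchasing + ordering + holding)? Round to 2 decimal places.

H₁ = 24%×$36 = $8.6400;  H₂ = 24%×$35.61 = $8.5464
EOQ₁ = √(2×57,100×200/8.6400) = 1,625.89  (< 6,540, feasible at tier 1)
EOQ₂ = √(2×57,100×200/8.5464) = 1,634.77  (< 6,540 → use Q = 6,540 at tier-2 price)
TC(tier 1 (EOQ₁), Q≈1,625.9) = $2,069,647.69
TC(tier 2, Q≈6,540.0) = $2,063,023.91
Minimum at tier 2: $2,063,023.91

$2,063,023.91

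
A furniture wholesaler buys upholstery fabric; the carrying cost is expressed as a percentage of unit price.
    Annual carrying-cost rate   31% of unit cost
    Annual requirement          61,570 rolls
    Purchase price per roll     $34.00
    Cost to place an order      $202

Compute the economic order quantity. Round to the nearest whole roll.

1,536 rolls

H = i·C = 0.31 × $34 = $10.5400 per roll-year
Q* = √(2·D·S / H) = √(2·61,570·202 / 10.54) = √2,359,988.6 ≈ 1,536.23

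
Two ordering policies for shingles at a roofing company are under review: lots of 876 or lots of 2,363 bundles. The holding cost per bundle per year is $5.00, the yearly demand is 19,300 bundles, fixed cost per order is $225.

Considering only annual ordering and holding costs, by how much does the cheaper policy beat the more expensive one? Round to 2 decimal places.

$598.01

For each Q, cost = (D/Q)·S + (Q/2)·H.
TC(876) = (19,300/876)×225 + (876/2)×5 = $7,147.19
TC(2,363) = (19,300/2,363)×225 + (2,363/2)×5 = $7,745.21
Cheaper: Q = 876.  Difference = $598.01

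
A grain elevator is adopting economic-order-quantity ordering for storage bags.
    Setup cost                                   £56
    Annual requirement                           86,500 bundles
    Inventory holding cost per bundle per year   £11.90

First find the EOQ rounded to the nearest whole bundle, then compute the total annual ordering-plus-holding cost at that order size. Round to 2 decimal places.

£10,737.19

2DS/H = 2·86,500·56/11.9 = 814,117.65
EOQ = √814,117.65 ≈ 902.28 → Q = 902 bundles
Orders/yr = 86,500/902 = 95.898; ordering cost = 95.898 × £56 = £5,370.29
Average inventory = 902/2 = 451; holding cost = 451 × £11.9 = £5,366.90
Total = £5,370.29 + £5,366.90 = £10,737.19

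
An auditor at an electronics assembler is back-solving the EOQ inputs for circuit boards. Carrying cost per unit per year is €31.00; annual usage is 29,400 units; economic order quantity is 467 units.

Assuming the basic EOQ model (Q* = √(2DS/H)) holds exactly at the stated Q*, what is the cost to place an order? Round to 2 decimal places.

€114.98

EOQ relation: Q² = 2DS/H, so rearrange for the unknown.
S = Q²H / (2D) = 467² × 31 / (2 × 29,400) = 114.9789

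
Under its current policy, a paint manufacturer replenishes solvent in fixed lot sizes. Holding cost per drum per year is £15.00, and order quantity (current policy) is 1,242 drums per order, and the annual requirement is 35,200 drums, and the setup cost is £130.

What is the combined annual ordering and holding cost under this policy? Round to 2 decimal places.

£12,999.38

Ordering: D/Q × S = 35,200/1,242 × £130 = £3,684.38
Holding:  Q/2 × H = 1,242/2 × £15 = £9,315.00
Total = £3,684.38 + £9,315.00 = £12,999.38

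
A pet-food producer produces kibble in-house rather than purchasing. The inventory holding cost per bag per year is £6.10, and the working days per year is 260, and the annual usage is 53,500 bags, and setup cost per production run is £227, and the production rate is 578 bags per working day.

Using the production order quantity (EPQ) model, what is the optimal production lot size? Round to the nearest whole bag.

d = 53,500/260 = 205.7692 bags/day;  effective holding cost H(1 − d/p) = 6.1·(1 − 205.7692/578) = 3.92839
Q* = √(2DS / H_eff) = √(2·53,500·227 / 3.92839) ≈ 2,486.55

2,487 bags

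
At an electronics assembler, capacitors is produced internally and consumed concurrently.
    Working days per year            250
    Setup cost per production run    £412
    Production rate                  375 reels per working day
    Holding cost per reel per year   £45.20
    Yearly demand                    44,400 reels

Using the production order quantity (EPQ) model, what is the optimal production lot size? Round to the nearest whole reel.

d = 44,400/250 = 177.6000 reels/day;  effective holding cost H(1 − d/p) = 45.2·(1 − 177.6000/375) = 23.79328
Q* = √(2DS / H_eff) = √(2·44,400·412 / 23.79328) ≈ 1,240.02

1,240 reels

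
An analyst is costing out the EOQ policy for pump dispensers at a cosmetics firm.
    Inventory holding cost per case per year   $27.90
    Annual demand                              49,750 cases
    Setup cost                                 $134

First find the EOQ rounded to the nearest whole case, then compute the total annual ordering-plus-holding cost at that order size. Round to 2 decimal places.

Optimal lot size Q* = (2 × 49,750 × $134 / $27.9)^½ ≈ 691.29 → Q = 691 cases
Ordering: D/Q × S = 49,750/691 × $134 = $9,647.61
Holding:  Q/2 × H = 691/2 × $27.9 = $9,639.45
Total = $9,647.61 + $9,639.45 = $19,287.06

$19,287.06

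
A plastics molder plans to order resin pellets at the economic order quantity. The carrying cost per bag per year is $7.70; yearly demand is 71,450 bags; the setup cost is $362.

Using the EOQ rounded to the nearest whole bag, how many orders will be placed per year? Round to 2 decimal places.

27.57 orders per year

2DS/H = 2·71,450·362/7.7 = 6,718,155.84
EOQ = √6,718,155.84 ≈ 2,591.94 → Q = 2,592
N = D/Q = 71,450/2,592 ≈ 27.566 orders/yr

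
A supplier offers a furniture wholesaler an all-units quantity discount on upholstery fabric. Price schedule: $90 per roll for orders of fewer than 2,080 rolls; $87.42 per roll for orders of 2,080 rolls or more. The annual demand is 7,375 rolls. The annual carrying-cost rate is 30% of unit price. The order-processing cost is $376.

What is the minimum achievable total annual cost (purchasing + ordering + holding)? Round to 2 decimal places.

$673,330.71

H₁ = 30%×$90 = $27.0000;  H₂ = 30%×$87.42 = $26.2260
EOQ₁ = √(2×7,375×376/27.0000) = 453.22  (< 2,080, feasible at tier 1)
EOQ₂ = √(2×7,375×376/26.2260) = 459.86  (< 2,080 → use Q = 2,080 at tier-2 price)
TC(tier 1 (EOQ₁), Q≈453.2) = $675,986.91
TC(tier 2, Q≈2,080.0) = $673,330.71
Minimum at tier 2: $673,330.71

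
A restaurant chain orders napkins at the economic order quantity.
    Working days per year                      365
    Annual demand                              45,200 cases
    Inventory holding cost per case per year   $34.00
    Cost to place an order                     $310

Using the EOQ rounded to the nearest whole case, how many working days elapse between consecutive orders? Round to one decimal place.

2DS/H = 2·45,200·310/34 = 824,235.29
EOQ = √824,235.29 ≈ 907.87 → Q = 908 cases
Days between orders = 365 / (D/Q) = 365 / 49.780 ≈ 7.332

7.3 days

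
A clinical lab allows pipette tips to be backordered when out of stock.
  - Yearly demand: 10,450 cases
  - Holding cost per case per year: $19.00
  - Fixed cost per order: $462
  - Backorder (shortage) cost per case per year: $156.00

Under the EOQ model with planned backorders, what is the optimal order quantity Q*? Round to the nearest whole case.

Basic EOQ = √(2·10,450·462/19) = 712.881
Backorder adjustment √((H+b)/b) = √((19+156)/156) = 1.0591
Q* = 712.881 × 1.0591 ≈ 755.05

755 cases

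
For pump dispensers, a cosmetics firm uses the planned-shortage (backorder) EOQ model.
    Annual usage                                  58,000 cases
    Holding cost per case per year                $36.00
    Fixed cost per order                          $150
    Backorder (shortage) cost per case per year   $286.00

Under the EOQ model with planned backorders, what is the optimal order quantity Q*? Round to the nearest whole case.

Basic EOQ = √(2·58,000·150/36) = 695.222
Backorder adjustment √((H+b)/b) = √((36+286)/286) = 1.0611
Q* = 695.222 × 1.0611 ≈ 737.68

738 cases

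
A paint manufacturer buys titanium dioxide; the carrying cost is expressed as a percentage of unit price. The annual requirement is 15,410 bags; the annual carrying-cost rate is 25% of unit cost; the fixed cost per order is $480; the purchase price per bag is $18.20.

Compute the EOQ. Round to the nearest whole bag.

Carrying cost H = $18.2 × 25% = $4.5500/bag/yr
2DS/H = 2·15,410·480/4.55 = 3,251,340.66
EOQ = √3,251,340.66 ≈ 1,803.15

1,803 bags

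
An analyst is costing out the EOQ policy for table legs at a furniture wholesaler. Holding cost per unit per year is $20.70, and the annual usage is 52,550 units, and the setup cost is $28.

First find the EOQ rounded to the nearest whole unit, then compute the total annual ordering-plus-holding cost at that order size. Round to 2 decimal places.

$7,804.87

Optimal lot size Q* = (2 × 52,550 × $28 / $20.7)^½ ≈ 377.05 → Q = 377 units
Ordering: D/Q × S = 52,550/377 × $28 = $3,902.92
Holding:  Q/2 × H = 377/2 × $20.7 = $3,901.95
Total = $3,902.92 + $3,901.95 = $7,804.87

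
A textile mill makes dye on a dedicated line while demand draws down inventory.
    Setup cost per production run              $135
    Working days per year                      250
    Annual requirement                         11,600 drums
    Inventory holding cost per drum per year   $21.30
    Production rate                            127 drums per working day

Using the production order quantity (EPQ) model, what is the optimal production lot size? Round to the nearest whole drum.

481 drums

d = 11,600/250 = 46.4000 drums/day;  effective holding cost H(1 − d/p) = 21.3·(1 − 46.4000/127) = 13.51795
Q* = √(2DS / H_eff) = √(2·11,600·135 / 13.51795) ≈ 481.34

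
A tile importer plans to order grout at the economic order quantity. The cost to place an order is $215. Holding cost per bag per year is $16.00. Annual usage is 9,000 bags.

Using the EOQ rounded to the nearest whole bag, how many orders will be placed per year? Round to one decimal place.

18.3 orders per year

Optimal lot size Q* = (2 × 9,000 × $215 / $16)^½ ≈ 491.81 → Q = 492
N = D/Q = 9,000/492 ≈ 18.293 orders/yr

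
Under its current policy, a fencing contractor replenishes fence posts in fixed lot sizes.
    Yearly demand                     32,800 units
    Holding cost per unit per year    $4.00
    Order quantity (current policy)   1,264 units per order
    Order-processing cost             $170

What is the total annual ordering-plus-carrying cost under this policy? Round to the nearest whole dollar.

Orders/yr = 32,800/1,264 = 25.949; ordering cost = 25.949 × $170 = $4,411.39
Average inventory = 1,264/2 = 632; holding cost = 632 × $4 = $2,528.00
Total = $4,411.39 + $2,528.00 = $6,939.39

$6,939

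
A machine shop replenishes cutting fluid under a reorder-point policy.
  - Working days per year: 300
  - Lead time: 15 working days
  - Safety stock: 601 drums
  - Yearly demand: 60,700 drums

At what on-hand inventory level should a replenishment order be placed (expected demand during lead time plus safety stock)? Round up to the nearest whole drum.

3,636 drums

Daily demand d = 60,700 / 300 = 202.333 drums/day
Demand during lead time = 202.333 × 15 = 3,035.00
Reorder point = 3,035.00 + 601 = 3,636.00 → round up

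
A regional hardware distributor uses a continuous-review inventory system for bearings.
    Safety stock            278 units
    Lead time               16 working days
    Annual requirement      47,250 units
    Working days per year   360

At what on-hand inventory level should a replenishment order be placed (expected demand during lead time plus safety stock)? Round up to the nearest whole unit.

2,378 units

Daily demand d = 47,250 / 360 = 131.250 units/day
Demand during lead time = 131.250 × 16 = 2,100.00
Reorder point = 2,100.00 + 278 = 2,378.00 → round up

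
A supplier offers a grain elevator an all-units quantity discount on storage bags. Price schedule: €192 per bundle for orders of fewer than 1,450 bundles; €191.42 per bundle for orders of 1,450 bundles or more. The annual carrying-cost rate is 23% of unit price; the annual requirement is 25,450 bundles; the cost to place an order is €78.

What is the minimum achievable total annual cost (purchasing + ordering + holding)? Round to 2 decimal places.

H₁ = 23%×€192 = €44.1600;  H₂ = 23%×€191.42 = €44.0266
EOQ₁ = √(2×25,450×78/44.1600) = 299.84  (< 1,450, feasible at tier 1)
EOQ₂ = √(2×25,450×78/44.0266) = 300.30  (< 1,450 → use Q = 1,450 at tier-2 price)
TC(tier 1 (EOQ₁), Q≈299.8) = €4,899,641.00
TC(tier 2, Q≈1,450.0) = €4,904,927.32
Minimum at tier 1 (EOQ₁): €4,899,641.00

€4,899,641.00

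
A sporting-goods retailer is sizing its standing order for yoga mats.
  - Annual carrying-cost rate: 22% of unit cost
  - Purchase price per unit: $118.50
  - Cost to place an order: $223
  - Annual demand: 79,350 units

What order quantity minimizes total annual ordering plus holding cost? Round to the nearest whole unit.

Carrying cost H = $118.5 × 22% = $26.0700/unit/yr
EOQ = √(2DS/H) = √(2 × 79,350 × 223 / 26.07)
    = √(1,357,502.88) ≈ 1,165.12

1,165 units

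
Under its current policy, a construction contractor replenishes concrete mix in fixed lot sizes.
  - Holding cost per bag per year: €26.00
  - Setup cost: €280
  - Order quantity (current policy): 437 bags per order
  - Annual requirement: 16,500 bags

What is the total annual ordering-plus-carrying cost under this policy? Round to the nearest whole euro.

€16,253

Ordering: D/Q × S = 16,500/437 × €280 = €10,572.08
Holding:  Q/2 × H = 437/2 × €26 = €5,681.00
Total = €10,572.08 + €5,681.00 = €16,253.08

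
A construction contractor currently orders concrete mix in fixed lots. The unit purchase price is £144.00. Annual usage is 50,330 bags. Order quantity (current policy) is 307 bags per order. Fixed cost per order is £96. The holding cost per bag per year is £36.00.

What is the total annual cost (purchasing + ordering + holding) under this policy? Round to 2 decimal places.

Ordering: D/Q × S = 50,330/307 × £96 = £15,738.37
Holding:  Q/2 × H = 307/2 × £36 = £5,526.00
Purchase cost = D·C = 50,330 × 144 = £7,247,520.00
Total = £15,738.37 + £5,526.00 + £7,247,520.00 = £7,268,784.37

£7,268,784.37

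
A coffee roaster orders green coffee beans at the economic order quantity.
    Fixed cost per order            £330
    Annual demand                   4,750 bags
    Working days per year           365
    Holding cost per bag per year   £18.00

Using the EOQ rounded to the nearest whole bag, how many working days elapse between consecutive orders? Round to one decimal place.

Q* = √(2·D·S / H) = √(2·4,750·330 / 18) = √174,166.7 ≈ 417.33 → Q = 417 bags
Days between orders = 365 / (D/Q) = 365 / 11.391 ≈ 32.043

32.0 days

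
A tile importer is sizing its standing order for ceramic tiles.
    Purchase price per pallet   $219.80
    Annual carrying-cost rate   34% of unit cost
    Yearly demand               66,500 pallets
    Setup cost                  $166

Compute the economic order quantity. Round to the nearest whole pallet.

Carrying cost H = $219.8 × 34% = $74.7320/pallet/yr
2DS/H = 2·66,500·166/74.732 = 295,429.00
EOQ = √295,429.00 ≈ 543.53

544 pallets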